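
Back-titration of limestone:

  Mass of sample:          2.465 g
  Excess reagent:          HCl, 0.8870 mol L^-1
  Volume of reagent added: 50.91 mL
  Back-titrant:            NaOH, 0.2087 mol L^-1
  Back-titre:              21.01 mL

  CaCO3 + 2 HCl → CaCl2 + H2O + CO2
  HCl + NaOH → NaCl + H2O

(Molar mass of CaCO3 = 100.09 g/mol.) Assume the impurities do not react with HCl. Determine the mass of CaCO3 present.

2.040 g

n(HCl) added = 0.05091 × 0.8870 = 0.04516 mol
n(NaOH) used in back-titration = 0.02101 × 0.2087 = 4.385 × 10^-3 mol
n(HCl) left over = 4.385 × 10^-3 mol (1:1 ratio)
n(HCl) consumed by analyte = 0.04516 − 4.385 × 10^-3 = 0.04077 mol
From the 1:2 ratio, n(CaCO3) = 1/2 × 0.04077 = 0.02039 mol
mass of CaCO3 = 0.02039 × 100.09 = 2.040 g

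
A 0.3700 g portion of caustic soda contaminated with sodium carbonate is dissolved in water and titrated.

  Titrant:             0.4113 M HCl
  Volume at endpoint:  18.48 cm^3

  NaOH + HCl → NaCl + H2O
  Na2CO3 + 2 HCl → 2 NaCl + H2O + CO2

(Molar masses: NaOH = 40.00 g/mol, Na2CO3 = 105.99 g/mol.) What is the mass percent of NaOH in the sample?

27.29 %

n(HCl) = 0.01848 × 0.4113 = 7.601 × 10^-3 mol
Let x = n(NaOH), y = n(Na2CO3).
Titrant: 1x + 2y = 7.601 × 10^-3;  mass: 40.00x + 105.99y = 0.3700
Solving, x = 2.524 × 10^-3 mol, y = 2.538 × 10^-3 mol
mass of NaOH = 2.524 × 10^-3 × 40.00 = 0.1010 g
% NaOH = 0.1010 / 0.3700 × 100 = 27.29 %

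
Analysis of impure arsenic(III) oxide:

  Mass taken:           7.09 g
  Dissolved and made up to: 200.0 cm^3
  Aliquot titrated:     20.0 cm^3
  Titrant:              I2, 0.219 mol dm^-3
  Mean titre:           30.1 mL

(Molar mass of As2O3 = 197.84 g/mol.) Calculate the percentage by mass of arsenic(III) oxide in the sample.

As2O3 + 2 I2 + 2 H2O → As2O5 + 4 HI
n(I2) per titration = 0.0301 × 0.219 = 6.59 × 10^-3 mol
From the 1:2 ratio, n(As2O3) in each aliquot = 1/2 × 6.59 × 10^-3 = 3.30 × 10^-3 mol
n(As2O3) in the whole flask = 3.30 × 10^-3 × 200.0/20.0 = 0.0330 mol
mass of As2O3 = 0.0330 × 197.84 = 6.52 g
% As2O3 = 6.52 / 7.09 × 100 = 92.0 %

92.0 %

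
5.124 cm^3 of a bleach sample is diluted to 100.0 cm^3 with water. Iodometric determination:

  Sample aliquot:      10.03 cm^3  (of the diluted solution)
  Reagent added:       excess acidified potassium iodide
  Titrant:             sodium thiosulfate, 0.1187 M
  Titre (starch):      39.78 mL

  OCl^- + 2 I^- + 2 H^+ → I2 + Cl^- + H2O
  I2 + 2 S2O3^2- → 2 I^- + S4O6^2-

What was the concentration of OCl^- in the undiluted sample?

n(S2O3^2-) = 0.03978 × 0.1187 = 4.722 × 10^-3 mol
n(I2) = n(S2O3^2-)/2 = 2.361 × 10^-3 mol
n(OCl^-) in the aliquot = 2.361 × 10^-3 mol (1:1 ratio)
[OCl^-]_dilute = 2.361 × 10^-3 / 0.01003 = 0.2354 mol/L
[OCl^-]_original = 0.2354 × 100.0/5.124 = 4.594 mol/L

4.594 M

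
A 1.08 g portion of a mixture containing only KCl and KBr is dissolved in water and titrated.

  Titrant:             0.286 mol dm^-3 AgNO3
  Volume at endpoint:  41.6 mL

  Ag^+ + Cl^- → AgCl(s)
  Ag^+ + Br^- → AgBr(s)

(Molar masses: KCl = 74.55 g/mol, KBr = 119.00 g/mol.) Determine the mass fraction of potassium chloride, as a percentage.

n(AgNO3) = 0.0416 × 0.286 = 0.0119 mol
Let x = n(KCl), y = n(KBr).
Titrant: 1x + 1y = 0.0119;  mass: 74.55x + 119.00y = 1.08
Solving, x = 7.55 × 10^-3 mol, y = 4.34 × 10^-3 mol
mass of KCl = 7.55 × 10^-3 × 74.55 = 0.563 g
% KCl = 0.563 / 1.08 × 100 = 52.1 %

52.1 %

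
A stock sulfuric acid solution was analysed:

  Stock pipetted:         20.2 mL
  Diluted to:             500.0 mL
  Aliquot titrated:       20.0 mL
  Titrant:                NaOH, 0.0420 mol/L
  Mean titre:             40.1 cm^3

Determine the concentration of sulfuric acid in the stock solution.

H2SO4 + 2 NaOH → Na2SO4 + 2 H2O
n(NaOH) = 0.0401 × 0.0420 = 1.68 × 10^-3 mol
From the 1:2 ratio, n(H2SO4) in the aliquot = 1/2 × 1.68 × 10^-3 = 8.42 × 10^-4 mol
[H2SO4]_dilute = 8.42 × 10^-4 / 0.0200 = 0.0421 mol/L
Dilution factor = 500.0 / 20.2 = 24.75
[H2SO4]_stock = 0.0421 × 24.75 = 1.04 mol/L

1.04 mol/L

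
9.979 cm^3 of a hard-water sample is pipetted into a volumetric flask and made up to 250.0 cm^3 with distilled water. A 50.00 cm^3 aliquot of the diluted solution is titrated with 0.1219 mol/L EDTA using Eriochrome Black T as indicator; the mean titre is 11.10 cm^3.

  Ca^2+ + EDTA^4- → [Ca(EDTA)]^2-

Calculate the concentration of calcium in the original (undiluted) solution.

n(EDTA) = 0.01110 × 0.1219 = 1.353 × 10^-3 mol
n(Ca2+) in the aliquot = 1.353 × 10^-3 mol (1:1 ratio)
[Ca2+]_dilute = 1.353 × 10^-3 / 0.05000 = 0.02706 mol/L
Dilution factor = 250.0 / 9.979 = 25.05
[Ca2+]_stock = 0.02706 × 25.05 = 0.6780 mol/L

0.6780 mol/L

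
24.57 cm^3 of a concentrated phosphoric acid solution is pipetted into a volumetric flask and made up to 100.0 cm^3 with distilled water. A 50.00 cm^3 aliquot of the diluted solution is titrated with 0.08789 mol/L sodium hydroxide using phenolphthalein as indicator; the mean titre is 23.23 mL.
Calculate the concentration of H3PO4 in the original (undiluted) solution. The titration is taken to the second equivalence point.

0.08310 mol/L

H3PO4 + 2 NaOH → Na2HPO4 + 2 H2O
n(NaOH) = 0.02323 × 0.08789 = 2.042 × 10^-3 mol
From the 1:2 ratio, n(H3PO4) in the aliquot = 1/2 × 2.042 × 10^-3 = 1.021 × 10^-3 mol
[H3PO4]_dilute = 1.021 × 10^-3 / 0.05000 = 0.02042 mol/L
Dilution factor = 100.0 / 24.57 = 4.070
[H3PO4]_stock = 0.02042 × 4.070 = 0.08310 mol/L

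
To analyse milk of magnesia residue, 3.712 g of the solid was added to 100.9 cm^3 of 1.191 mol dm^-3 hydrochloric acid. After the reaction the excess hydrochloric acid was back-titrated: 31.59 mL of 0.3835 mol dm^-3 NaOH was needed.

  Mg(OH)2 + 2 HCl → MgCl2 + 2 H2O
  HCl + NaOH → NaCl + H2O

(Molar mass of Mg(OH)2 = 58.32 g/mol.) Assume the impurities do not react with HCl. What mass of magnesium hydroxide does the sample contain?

n(HCl) added = 0.1009 × 1.191 = 0.1202 mol
n(NaOH) used in back-titration = 0.03159 × 0.3835 = 0.01211 mol
n(HCl) left over = 0.01211 mol (1:1 ratio)
n(HCl) consumed by analyte = 0.1202 − 0.01211 = 0.1081 mol
From the 1:2 ratio, n(Mg(OH)2) = 1/2 × 0.1081 = 0.05403 mol
mass of Mg(OH)2 = 0.05403 × 58.32 = 3.151 g

3.151 g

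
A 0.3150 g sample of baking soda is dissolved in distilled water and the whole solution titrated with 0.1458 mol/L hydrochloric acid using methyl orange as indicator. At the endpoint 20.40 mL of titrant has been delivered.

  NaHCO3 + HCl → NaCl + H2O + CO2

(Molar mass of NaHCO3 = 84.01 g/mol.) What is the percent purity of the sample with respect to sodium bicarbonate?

n(HCl) = 0.02040 L × 0.1458 mol/L = 2.974 × 10^-3 mol
n(NaHCO3) = 2.974 × 10^-3 mol (1:1 ratio)
mass of NaHCO3 = 2.974 × 10^-3 × 84.01 g/mol = 0.2499 g
% NaHCO3 = 0.2499 / 0.3150 × 100 = 79.32 %

79.32 %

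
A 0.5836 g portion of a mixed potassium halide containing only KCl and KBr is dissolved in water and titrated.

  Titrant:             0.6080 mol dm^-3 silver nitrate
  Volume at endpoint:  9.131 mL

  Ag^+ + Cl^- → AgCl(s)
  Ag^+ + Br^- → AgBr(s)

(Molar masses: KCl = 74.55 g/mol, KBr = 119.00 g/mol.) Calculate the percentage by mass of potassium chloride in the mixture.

22.14 %

n(AgNO3) = 0.009131 × 0.6080 = 5.552 × 10^-3 mol
Let x = n(KCl), y = n(KBr).
Titrant: 1x + 1y = 5.552 × 10^-3;  mass: 74.55x + 119.00y = 0.5836
Solving, x = 1.733 × 10^-3 mol, y = 3.818 × 10^-3 mol
mass of KCl = 1.733 × 10^-3 × 74.55 = 0.1292 g
% KCl = 0.1292 / 0.5836 × 100 = 22.14 %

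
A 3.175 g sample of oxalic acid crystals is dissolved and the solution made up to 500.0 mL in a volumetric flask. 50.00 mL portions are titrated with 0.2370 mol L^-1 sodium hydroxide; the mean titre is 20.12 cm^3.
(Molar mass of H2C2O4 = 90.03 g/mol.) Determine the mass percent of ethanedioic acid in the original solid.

67.61 %

H2C2O4 + 2 NaOH → Na2C2O4 + 2 H2O
n(NaOH) per titration = 0.02012 × 0.2370 = 4.768 × 10^-3 mol
From the 1:2 ratio, n(H2C2O4) in each aliquot = 1/2 × 4.768 × 10^-3 = 2.384 × 10^-3 mol
n(H2C2O4) in the whole flask = 2.384 × 10^-3 × 500.0/50.00 = 0.02384 mol
mass of H2C2O4 = 0.02384 × 90.03 = 2.147 g
% H2C2O4 = 2.147 / 3.175 × 100 = 67.61 %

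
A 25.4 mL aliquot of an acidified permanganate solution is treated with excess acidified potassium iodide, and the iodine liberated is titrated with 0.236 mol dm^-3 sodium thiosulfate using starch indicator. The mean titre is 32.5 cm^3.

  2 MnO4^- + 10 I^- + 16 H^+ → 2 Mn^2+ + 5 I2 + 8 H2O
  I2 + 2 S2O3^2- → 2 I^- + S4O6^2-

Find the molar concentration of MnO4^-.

0.0604 mol/L

n(S2O3^2-) = 0.0325 × 0.236 = 7.67 × 10^-3 mol
n(I2) = n(S2O3^2-)/2 = 3.83 × 10^-3 mol
From the 2:5 ratio, n(MnO4^-) in the aliquot = 2/5 × 3.83 × 10^-3 = 1.53 × 10^-3 mol
[MnO4^-] = 1.53 × 10^-3 / 0.0254 = 0.0604 mol/L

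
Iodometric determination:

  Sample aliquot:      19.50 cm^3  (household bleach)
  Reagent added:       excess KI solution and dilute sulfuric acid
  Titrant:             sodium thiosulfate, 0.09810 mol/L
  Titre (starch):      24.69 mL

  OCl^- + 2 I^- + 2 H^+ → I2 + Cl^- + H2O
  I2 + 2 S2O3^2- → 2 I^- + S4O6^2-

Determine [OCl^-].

0.06210 mol/L

n(S2O3^2-) = 0.02469 × 0.09810 = 2.422 × 10^-3 mol
n(I2) = n(S2O3^2-)/2 = 1.211 × 10^-3 mol
n(OCl^-) in the aliquot = 1.211 × 10^-3 mol (1:1 ratio)
[OCl^-] = 1.211 × 10^-3 / 0.01950 = 0.06210 mol/L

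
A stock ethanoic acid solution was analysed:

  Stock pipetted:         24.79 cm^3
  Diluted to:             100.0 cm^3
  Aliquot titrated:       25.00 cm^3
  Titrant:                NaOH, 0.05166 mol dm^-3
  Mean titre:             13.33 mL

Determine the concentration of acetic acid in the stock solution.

CH3COOH + NaOH → CH3COONa + H2O
n(NaOH) = 0.01333 × 0.05166 = 6.886 × 10^-4 mol
n(CH3COOH) in the aliquot = 6.886 × 10^-4 mol (1:1 ratio)
[CH3COOH]_dilute = 6.886 × 10^-4 / 0.02500 = 0.02755 mol/L
Dilution factor = 100.0 / 24.79 = 4.034
[CH3COOH]_stock = 0.02755 × 4.034 = 0.1111 mol/L

0.1111 mol/L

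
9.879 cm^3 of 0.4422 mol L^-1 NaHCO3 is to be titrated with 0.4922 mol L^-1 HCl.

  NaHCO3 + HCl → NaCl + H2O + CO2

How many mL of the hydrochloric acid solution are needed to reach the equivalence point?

n(NaHCO3) = 0.009879 L × 0.4422 mol/L = 4.368 × 10^-3 mol
n(HCl) = 4.368 × 10^-3 mol (1:1 stoichiometry)
V(HCl) = 4.368 × 10^-3 mol / 0.4922 mol/L = 0.008875 L = 8.875 mL

8.875 mL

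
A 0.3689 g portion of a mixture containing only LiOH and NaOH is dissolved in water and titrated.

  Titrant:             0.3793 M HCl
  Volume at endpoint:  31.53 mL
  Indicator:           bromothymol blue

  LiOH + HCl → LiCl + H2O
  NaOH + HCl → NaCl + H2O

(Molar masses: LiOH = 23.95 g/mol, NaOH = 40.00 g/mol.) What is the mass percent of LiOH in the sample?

44.28 %

n(HCl) = 0.03153 × 0.3793 = 0.01196 mol
Let x = n(LiOH), y = n(NaOH).
Titrant: 1x + 1y = 0.01196;  mass: 23.95x + 40.00y = 0.3689
Solving, x = 6.821 × 10^-3 mol, y = 5.139 × 10^-3 mol
mass of LiOH = 6.821 × 10^-3 × 23.95 = 0.1634 g
% LiOH = 0.1634 / 0.3689 × 100 = 44.28 %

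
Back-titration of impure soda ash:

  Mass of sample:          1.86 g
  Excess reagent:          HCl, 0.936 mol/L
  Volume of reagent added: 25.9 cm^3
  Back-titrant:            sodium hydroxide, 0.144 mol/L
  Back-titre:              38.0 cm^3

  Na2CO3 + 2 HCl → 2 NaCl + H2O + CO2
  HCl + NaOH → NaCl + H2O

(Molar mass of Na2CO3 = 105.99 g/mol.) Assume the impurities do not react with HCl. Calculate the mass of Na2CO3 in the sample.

0.995 g

n(HCl) added = 0.0259 × 0.936 = 0.0242 mol
n(NaOH) used in back-titration = 0.0380 × 0.144 = 5.47 × 10^-3 mol
n(HCl) left over = 5.47 × 10^-3 mol (1:1 ratio)
n(HCl) consumed by analyte = 0.0242 − 5.47 × 10^-3 = 0.0188 mol
From the 1:2 ratio, n(Na2CO3) = 1/2 × 0.0188 = 9.39 × 10^-3 mol
mass of Na2CO3 = 9.39 × 10^-3 × 105.99 = 0.995 g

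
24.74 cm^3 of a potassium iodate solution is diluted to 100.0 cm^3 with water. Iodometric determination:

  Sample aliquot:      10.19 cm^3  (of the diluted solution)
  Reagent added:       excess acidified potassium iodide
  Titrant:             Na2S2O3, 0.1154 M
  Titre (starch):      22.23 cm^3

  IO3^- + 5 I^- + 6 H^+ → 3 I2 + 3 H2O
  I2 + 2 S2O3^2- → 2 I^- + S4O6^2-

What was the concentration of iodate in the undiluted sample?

n(S2O3^2-) = 0.02223 × 0.1154 = 2.565 × 10^-3 mol
n(I2) = n(S2O3^2-)/2 = 1.283 × 10^-3 mol
From the 1:3 ratio, n(IO3^-) in the aliquot = 1/3 × 1.283 × 10^-3 = 4.276 × 10^-4 mol
[IO3^-]_dilute = 4.276 × 10^-4 / 0.01019 = 0.04196 mol/L
[IO3^-]_original = 0.04196 × 100.0/24.74 = 0.1696 mol/L

0.1696 M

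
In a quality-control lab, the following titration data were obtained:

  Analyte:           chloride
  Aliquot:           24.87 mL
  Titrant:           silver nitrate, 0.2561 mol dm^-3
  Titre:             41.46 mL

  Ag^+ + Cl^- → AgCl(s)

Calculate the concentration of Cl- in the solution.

0.4269 mol/L

n(AgNO3) = 0.04146 L × 0.2561 mol/L = 0.01062 mol
n(Cl-) = 0.01062 mol (1:1 mole ratio)
[Cl-] = 0.01062 mol / 0.02487 L = 0.4269 mol/L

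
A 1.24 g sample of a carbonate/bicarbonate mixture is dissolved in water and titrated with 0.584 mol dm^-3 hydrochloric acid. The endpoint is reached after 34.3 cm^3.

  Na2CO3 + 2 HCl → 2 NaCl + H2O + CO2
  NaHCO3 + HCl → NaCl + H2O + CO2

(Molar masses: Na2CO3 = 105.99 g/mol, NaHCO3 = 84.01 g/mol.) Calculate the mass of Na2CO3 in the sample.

0.757 g

n(HCl) = 0.0343 × 0.584 = 0.0200 mol
Let x = n(Na2CO3), y = n(NaHCO3).
Titrant: 2x + 1y = 0.0200;  mass: 105.99x + 84.01y = 1.24
Solving, x = 7.14 × 10^-3 mol, y = 5.75 × 10^-3 mol
mass of Na2CO3 = 7.14 × 10^-3 × 105.99 = 0.757 g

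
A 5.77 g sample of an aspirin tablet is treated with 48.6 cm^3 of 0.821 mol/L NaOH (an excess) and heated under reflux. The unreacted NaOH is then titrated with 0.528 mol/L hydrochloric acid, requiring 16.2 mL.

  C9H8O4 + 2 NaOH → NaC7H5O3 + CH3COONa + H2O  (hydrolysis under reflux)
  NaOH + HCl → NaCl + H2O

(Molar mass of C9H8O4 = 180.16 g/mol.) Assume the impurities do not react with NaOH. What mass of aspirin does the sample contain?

n(NaOH) added = 0.0486 × 0.821 = 0.0399 mol
n(HCl) used in back-titration = 0.0162 × 0.528 = 8.55 × 10^-3 mol
n(NaOH) left over = 8.55 × 10^-3 mol (1:1 ratio)
n(NaOH) consumed by analyte = 0.0399 − 8.55 × 10^-3 = 0.0313 mol
From the 1:2 ratio, n(C9H8O4) = 1/2 × 0.0313 = 0.0157 mol
mass of C9H8O4 = 0.0157 × 180.16 = 2.82 g

2.82 g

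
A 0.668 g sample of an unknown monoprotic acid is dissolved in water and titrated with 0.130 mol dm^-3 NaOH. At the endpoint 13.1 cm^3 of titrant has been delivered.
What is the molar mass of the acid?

392 g/mol

n(NaOH) = 0.0131 L × 0.130 mol/L = 1.70 × 10^-3 mol
n(HA) = 1.70 × 10^-3 mol (1:1 ratio)
M = m / n = 0.668 g / 1.70 × 10^-3 mol = 392 g/mol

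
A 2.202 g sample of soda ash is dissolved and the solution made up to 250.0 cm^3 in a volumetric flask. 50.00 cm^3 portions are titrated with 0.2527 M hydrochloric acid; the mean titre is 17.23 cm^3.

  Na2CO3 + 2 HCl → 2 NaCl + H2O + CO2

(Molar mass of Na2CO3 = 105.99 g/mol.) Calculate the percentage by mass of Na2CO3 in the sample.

52.39 %

n(HCl) per titration = 0.01723 × 0.2527 = 4.354 × 10^-3 mol
From the 1:2 ratio, n(Na2CO3) in each aliquot = 1/2 × 4.354 × 10^-3 = 2.177 × 10^-3 mol
n(Na2CO3) in the whole flask = 2.177 × 10^-3 × 250.0/50.00 = 0.01089 mol
mass of Na2CO3 = 0.01089 × 105.99 = 1.154 g
% Na2CO3 = 1.154 / 2.202 × 100 = 52.39 %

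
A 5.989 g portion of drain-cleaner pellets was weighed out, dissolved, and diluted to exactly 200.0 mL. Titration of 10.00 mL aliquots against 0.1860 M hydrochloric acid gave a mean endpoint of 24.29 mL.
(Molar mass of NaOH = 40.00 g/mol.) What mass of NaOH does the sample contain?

3.614 g

NaOH + HCl → NaCl + H2O
n(HCl) per titration = 0.02429 × 0.1860 = 4.518 × 10^-3 mol
n(NaOH) in each aliquot = 4.518 × 10^-3 mol (1:1 ratio)
n(NaOH) in the whole flask = 4.518 × 10^-3 × 200.0/10.00 = 0.09036 mol
mass of NaOH = 0.09036 × 40.00 = 3.614 g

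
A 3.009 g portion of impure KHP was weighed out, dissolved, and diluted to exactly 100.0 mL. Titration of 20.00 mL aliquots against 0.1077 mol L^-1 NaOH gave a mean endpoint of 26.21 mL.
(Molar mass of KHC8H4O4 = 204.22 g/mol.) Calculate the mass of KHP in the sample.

KHC8H4O4 + NaOH → KNaC8H4O4 + H2O
n(NaOH) per titration = 0.02621 × 0.1077 = 2.823 × 10^-3 mol
n(KHC8H4O4) in each aliquot = 2.823 × 10^-3 mol (1:1 ratio)
n(KHC8H4O4) in the whole flask = 2.823 × 10^-3 × 100.0/20.00 = 0.01411 mol
mass of KHC8H4O4 = 0.01411 × 204.22 = 2.882 g

2.882 g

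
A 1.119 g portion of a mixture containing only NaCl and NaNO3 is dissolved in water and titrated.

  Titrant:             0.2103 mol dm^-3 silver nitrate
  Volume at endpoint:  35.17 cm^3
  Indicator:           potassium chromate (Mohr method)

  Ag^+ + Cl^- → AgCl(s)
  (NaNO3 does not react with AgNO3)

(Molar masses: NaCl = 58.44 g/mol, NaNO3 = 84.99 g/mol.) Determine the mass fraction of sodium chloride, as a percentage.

38.63 %

n(AgNO3) = 0.03517 × 0.2103 = 7.396 × 10^-3 mol
Let x = n(NaCl), y = n(NaNO3).
Titrant: 1x = 7.396 × 10^-3;  mass: 58.44x + 84.99y = 1.119
Solving, x = 7.396 × 10^-3 mol, y = 8.081 × 10^-3 mol
mass of NaCl = 7.396 × 10^-3 × 58.44 = 0.4322 g
% NaCl = 0.4322 / 1.119 × 100 = 38.63 %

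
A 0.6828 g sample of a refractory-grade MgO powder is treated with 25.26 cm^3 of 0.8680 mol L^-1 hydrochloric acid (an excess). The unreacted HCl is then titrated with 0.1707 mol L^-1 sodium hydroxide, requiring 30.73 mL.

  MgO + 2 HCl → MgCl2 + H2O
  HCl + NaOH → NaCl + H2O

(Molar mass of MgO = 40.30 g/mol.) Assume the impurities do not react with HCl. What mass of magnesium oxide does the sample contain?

n(HCl) added = 0.02526 × 0.8680 = 0.02193 mol
n(NaOH) used in back-titration = 0.03073 × 0.1707 = 5.246 × 10^-3 mol
n(HCl) left over = 5.246 × 10^-3 mol (1:1 ratio)
n(HCl) consumed by analyte = 0.02193 − 5.246 × 10^-3 = 0.01668 mol
From the 1:2 ratio, n(MgO) = 1/2 × 0.01668 = 8.340 × 10^-3 mol
mass of MgO = 8.340 × 10^-3 × 40.30 = 0.3361 g

0.3361 g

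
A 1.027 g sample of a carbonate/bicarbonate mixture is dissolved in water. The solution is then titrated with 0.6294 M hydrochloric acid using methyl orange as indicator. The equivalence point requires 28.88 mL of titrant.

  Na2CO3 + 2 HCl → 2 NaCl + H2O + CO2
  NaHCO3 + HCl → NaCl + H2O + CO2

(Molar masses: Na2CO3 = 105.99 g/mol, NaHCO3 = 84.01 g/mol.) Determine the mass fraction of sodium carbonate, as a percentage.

n(HCl) = 0.02888 × 0.6294 = 0.01818 mol
Let x = n(Na2CO3), y = n(NaHCO3).
Titrant: 2x + 1y = 0.01818;  mass: 105.99x + 84.01y = 1.027
Solving, x = 8.062 × 10^-3 mol, y = 2.054 × 10^-3 mol
mass of Na2CO3 = 8.062 × 10^-3 × 105.99 = 0.8544 g
% Na2CO3 = 0.8544 / 1.027 × 100 = 83.20 %

83.20 %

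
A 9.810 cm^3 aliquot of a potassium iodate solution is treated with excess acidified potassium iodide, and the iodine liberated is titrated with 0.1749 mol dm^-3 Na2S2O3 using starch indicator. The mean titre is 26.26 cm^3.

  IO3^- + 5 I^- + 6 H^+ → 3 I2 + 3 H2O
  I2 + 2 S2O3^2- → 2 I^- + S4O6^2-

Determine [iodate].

0.07803 mol/L

n(S2O3^2-) = 0.02626 × 0.1749 = 4.593 × 10^-3 mol
n(I2) = n(S2O3^2-)/2 = 2.296 × 10^-3 mol
From the 1:3 ratio, n(IO3^-) in the aliquot = 1/3 × 2.296 × 10^-3 = 7.655 × 10^-4 mol
[IO3^-] = 7.655 × 10^-4 / 0.009810 = 0.07803 mol/L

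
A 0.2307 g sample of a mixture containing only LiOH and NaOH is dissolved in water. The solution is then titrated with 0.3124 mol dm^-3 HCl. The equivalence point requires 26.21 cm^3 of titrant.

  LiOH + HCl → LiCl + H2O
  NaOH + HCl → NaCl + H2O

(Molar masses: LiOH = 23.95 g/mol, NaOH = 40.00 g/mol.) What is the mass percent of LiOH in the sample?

n(HCl) = 0.02621 × 0.3124 = 8.188 × 10^-3 mol
Let x = n(LiOH), y = n(NaOH).
Titrant: 1x + 1y = 8.188 × 10^-3;  mass: 23.95x + 40.00y = 0.2307
Solving, x = 6.032 × 10^-3 mol, y = 2.156 × 10^-3 mol
mass of LiOH = 6.032 × 10^-3 × 23.95 = 0.1445 g
% LiOH = 0.1445 / 0.2307 × 100 = 62.63 %

62.63 %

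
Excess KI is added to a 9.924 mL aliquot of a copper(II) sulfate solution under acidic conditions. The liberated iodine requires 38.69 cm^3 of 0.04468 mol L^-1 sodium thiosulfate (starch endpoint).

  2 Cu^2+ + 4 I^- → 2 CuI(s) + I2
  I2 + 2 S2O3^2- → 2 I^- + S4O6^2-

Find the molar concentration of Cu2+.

0.1742 mol/L

n(S2O3^2-) = 0.03869 × 0.04468 = 1.729 × 10^-3 mol
n(I2) = n(S2O3^2-)/2 = 8.643 × 10^-4 mol
From the 2:1 ratio, n(Cu2+) in the aliquot = 2/1 × 8.643 × 10^-4 = 1.729 × 10^-3 mol
[Cu2+] = 1.729 × 10^-3 / 0.009924 = 0.1742 mol/L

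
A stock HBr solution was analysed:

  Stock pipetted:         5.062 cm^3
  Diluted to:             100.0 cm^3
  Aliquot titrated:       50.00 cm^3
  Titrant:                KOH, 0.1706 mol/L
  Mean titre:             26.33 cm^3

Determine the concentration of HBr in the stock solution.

1.775 mol/L

HBr + KOH → KBr + H2O
n(KOH) = 0.02633 × 0.1706 = 4.492 × 10^-3 mol
n(HBr) in the aliquot = 4.492 × 10^-3 mol (1:1 ratio)
[HBr]_dilute = 4.492 × 10^-3 / 0.05000 = 0.08984 mol/L
Dilution factor = 100.0 / 5.062 = 19.76
[HBr]_stock = 0.08984 × 19.76 = 1.775 mol/L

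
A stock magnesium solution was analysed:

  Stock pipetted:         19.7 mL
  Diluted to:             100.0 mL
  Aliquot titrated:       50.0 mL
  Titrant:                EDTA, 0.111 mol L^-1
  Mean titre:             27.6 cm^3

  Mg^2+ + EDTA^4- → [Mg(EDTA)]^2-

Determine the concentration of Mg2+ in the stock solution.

0.311 mol/L

n(EDTA) = 0.0276 × 0.111 = 3.06 × 10^-3 mol
n(Mg2+) in the aliquot = 3.06 × 10^-3 mol (1:1 ratio)
[Mg2+]_dilute = 3.06 × 10^-3 / 0.0500 = 0.0613 mol/L
Dilution factor = 100.0 / 19.7 = 5.076
[Mg2+]_stock = 0.0613 × 5.076 = 0.311 mol/L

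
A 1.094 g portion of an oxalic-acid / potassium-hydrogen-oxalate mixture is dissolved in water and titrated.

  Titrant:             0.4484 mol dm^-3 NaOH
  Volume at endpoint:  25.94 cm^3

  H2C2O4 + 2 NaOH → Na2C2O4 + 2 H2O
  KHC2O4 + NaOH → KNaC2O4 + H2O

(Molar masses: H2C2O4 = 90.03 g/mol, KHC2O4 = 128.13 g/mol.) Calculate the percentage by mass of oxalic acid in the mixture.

n(NaOH) = 0.02594 × 0.4484 = 0.01163 mol
Let x = n(H2C2O4), y = n(KHC2O4).
Titrant: 2x + 1y = 0.01163;  mass: 90.03x + 128.13y = 1.094
Solving, x = 2.384 × 10^-3 mol, y = 6.863 × 10^-3 mol
mass of H2C2O4 = 2.384 × 10^-3 × 90.03 = 0.2147 g
% H2C2O4 = 0.2147 / 1.094 × 100 = 19.62 %

19.62 %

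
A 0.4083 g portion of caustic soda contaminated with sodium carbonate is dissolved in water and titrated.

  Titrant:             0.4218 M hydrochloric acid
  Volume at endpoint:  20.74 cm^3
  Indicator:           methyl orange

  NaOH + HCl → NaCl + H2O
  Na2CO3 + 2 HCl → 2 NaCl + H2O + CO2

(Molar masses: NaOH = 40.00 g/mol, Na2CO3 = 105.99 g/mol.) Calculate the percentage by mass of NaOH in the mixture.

41.70 %

n(HCl) = 0.02074 × 0.4218 = 8.748 × 10^-3 mol
Let x = n(NaOH), y = n(Na2CO3).
Titrant: 1x + 2y = 8.748 × 10^-3;  mass: 40.00x + 105.99y = 0.4083
Solving, x = 4.256 × 10^-3 mol, y = 2.246 × 10^-3 mol
mass of NaOH = 4.256 × 10^-3 × 40.00 = 0.1702 g
% NaOH = 0.1702 / 0.4083 × 100 = 41.70 %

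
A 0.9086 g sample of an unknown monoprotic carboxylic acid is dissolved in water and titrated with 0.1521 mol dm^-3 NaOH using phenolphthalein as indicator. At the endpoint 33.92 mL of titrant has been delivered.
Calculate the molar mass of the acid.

176.1 g/mol

n(NaOH) = 0.03392 L × 0.1521 mol/L = 5.159 × 10^-3 mol
n(HA) = 5.159 × 10^-3 mol (1:1 ratio)
M = m / n = 0.9086 g / 5.159 × 10^-3 mol = 176.1 g/mol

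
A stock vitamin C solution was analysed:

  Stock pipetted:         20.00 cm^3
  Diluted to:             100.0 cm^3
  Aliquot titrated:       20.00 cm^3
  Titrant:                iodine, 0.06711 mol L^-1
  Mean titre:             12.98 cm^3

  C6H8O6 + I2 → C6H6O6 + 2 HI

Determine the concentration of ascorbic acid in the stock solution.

n(I2) = 0.01298 × 0.06711 = 8.711 × 10^-4 mol
n(C6H8O6) in the aliquot = 8.711 × 10^-4 mol (1:1 ratio)
[C6H8O6]_dilute = 8.711 × 10^-4 / 0.02000 = 0.04355 mol/L
Dilution factor = 100.0 / 20.00 = 5.000
[C6H8O6]_stock = 0.04355 × 5.000 = 0.2178 mol/L

0.2178 mol/L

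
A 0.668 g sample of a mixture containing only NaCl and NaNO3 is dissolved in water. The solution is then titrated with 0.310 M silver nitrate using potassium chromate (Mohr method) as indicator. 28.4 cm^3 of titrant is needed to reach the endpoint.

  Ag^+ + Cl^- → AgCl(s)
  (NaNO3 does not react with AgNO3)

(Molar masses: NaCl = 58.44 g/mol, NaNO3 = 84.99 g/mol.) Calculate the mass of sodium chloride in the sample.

0.515 g

n(AgNO3) = 0.0284 × 0.310 = 8.80 × 10^-3 mol
Let x = n(NaCl), y = n(NaNO3).
Titrant: 1x = 8.80 × 10^-3;  mass: 58.44x + 84.99y = 0.668
Solving, x = 8.80 × 10^-3 mol, y = 1.81 × 10^-3 mol
mass of NaCl = 8.80 × 10^-3 × 58.44 = 0.515 g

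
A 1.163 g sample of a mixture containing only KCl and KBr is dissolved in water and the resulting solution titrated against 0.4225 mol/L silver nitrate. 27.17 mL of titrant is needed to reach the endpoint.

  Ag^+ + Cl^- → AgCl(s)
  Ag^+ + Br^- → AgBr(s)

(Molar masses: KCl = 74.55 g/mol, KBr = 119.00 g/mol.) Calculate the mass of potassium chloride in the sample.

0.3405 g

n(AgNO3) = 0.02717 × 0.4225 = 0.01148 mol
Let x = n(KCl), y = n(KBr).
Titrant: 1x + 1y = 0.01148;  mass: 74.55x + 119.00y = 1.163
Solving, x = 4.568 × 10^-3 mol, y = 6.912 × 10^-3 mol
mass of KCl = 4.568 × 10^-3 × 74.55 = 0.3405 g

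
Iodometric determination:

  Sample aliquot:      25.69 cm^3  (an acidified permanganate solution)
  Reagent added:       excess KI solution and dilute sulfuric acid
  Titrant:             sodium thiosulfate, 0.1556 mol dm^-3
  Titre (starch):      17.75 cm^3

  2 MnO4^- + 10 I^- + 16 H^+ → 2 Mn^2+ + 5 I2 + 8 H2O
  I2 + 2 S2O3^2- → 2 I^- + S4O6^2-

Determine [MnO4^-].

n(S2O3^2-) = 0.01775 × 0.1556 = 2.762 × 10^-3 mol
n(I2) = n(S2O3^2-)/2 = 1.381 × 10^-3 mol
From the 2:5 ratio, n(MnO4^-) in the aliquot = 2/5 × 1.381 × 10^-3 = 5.524 × 10^-4 mol
[MnO4^-] = 5.524 × 10^-4 / 0.02569 = 0.02150 mol/L

0.02150 mol/L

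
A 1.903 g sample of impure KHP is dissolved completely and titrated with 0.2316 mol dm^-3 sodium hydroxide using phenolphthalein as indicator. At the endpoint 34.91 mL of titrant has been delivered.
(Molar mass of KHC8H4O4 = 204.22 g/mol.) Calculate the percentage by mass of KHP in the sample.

KHC8H4O4 + NaOH → KNaC8H4O4 + H2O
n(NaOH) = 0.03491 L × 0.2316 mol/L = 8.085 × 10^-3 mol
n(KHC8H4O4) = 8.085 × 10^-3 mol (1:1 ratio)
mass of KHC8H4O4 = 8.085 × 10^-3 × 204.22 g/mol = 1.651 g
% KHC8H4O4 = 1.651 / 1.903 × 100 = 86.77 %

86.77 %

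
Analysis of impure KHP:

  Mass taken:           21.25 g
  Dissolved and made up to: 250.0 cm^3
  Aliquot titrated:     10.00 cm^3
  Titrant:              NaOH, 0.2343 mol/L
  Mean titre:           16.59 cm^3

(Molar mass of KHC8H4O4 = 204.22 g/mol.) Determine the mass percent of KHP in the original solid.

KHC8H4O4 + NaOH → KNaC8H4O4 + H2O
n(NaOH) per titration = 0.01659 × 0.2343 = 3.887 × 10^-3 mol
n(KHC8H4O4) in each aliquot = 3.887 × 10^-3 mol (1:1 ratio)
n(KHC8H4O4) in the whole flask = 3.887 × 10^-3 × 250.0/10.00 = 0.09718 mol
mass of KHC8H4O4 = 0.09718 × 204.22 = 19.85 g
% KHC8H4O4 = 19.85 / 21.25 × 100 = 93.39 %

93.39 %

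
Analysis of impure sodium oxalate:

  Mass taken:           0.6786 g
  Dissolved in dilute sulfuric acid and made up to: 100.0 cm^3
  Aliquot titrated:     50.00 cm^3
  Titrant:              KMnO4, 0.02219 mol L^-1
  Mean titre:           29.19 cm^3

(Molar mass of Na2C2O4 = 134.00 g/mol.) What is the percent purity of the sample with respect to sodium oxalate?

2 MnO4^- + 5 C2O4^2- + 16 H^+ → 2 Mn^2+ + 10 CO2 + 8 H2O
n(KMnO4) per titration = 0.02919 × 0.02219 = 6.477 × 10^-4 mol
From the 5:2 ratio, n(Na2C2O4) in each aliquot = 5/2 × 6.477 × 10^-4 = 1.619 × 10^-3 mol
n(Na2C2O4) in the whole flask = 1.619 × 10^-3 × 100.0/50.00 = 3.239 × 10^-3 mol
mass of Na2C2O4 = 3.239 × 10^-3 × 134.00 = 0.4340 g
% Na2C2O4 = 0.4340 / 0.6786 × 100 = 63.95 %

63.95 %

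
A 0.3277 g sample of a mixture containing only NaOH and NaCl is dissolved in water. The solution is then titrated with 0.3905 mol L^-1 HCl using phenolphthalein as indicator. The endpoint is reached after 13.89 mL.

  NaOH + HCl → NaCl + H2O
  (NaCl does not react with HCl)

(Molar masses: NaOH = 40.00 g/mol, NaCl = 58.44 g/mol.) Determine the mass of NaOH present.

n(HCl) = 0.01389 × 0.3905 = 5.424 × 10^-3 mol
Let x = n(NaOH), y = n(NaCl).
Titrant: 1x = 5.424 × 10^-3;  mass: 40.00x + 58.44y = 0.3277
Solving, x = 5.424 × 10^-3 mol, y = 1.895 × 10^-3 mol
mass of NaOH = 5.424 × 10^-3 × 40.00 = 0.2170 g

0.2170 g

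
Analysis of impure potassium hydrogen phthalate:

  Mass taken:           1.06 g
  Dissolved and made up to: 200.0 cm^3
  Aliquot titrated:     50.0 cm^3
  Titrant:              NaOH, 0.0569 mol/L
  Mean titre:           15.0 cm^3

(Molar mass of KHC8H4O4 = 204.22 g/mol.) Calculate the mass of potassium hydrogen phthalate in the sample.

0.697 g

KHC8H4O4 + NaOH → KNaC8H4O4 + H2O
n(NaOH) per titration = 0.0150 × 0.0569 = 8.54 × 10^-4 mol
n(KHC8H4O4) in each aliquot = 8.54 × 10^-4 mol (1:1 ratio)
n(KHC8H4O4) in the whole flask = 8.54 × 10^-4 × 200.0/50.0 = 3.41 × 10^-3 mol
mass of KHC8H4O4 = 3.41 × 10^-3 × 204.22 = 0.697 g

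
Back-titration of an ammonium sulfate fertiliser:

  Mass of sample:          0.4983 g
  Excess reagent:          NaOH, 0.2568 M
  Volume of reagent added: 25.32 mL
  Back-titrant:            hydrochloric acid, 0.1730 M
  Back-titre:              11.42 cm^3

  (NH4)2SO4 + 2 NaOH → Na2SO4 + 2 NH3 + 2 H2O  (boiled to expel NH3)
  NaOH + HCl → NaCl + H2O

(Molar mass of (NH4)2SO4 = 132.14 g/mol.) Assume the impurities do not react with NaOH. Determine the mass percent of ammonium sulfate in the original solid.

60.02 %

n(NaOH) added = 0.02532 × 0.2568 = 6.502 × 10^-3 mol
n(HCl) used in back-titration = 0.01142 × 0.1730 = 1.976 × 10^-3 mol
n(NaOH) left over = 1.976 × 10^-3 mol (1:1 ratio)
n(NaOH) consumed by analyte = 6.502 × 10^-3 − 1.976 × 10^-3 = 4.527 × 10^-3 mol
From the 1:2 ratio, n((NH4)2SO4) = 1/2 × 4.527 × 10^-3 = 2.263 × 10^-3 mol
mass of (NH4)2SO4 = 2.263 × 10^-3 × 132.14 = 0.2991 g
% (NH4)2SO4 = 0.2991 / 0.4983 × 100 = 60.02 %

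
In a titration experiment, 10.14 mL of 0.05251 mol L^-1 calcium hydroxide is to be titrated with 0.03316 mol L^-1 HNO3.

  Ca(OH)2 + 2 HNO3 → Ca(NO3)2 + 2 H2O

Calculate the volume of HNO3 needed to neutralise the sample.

n(Ca(OH)2) = 0.01014 L × 0.05251 mol/L = 5.325 × 10^-4 mol
From the 2:1 stoichiometry, n(HNO3) = 2/1 × 5.325 × 10^-4 = 1.065 × 10^-3 mol
V(HNO3) = 1.065 × 10^-3 mol / 0.03316 mol/L = 0.03211 L = 32.11 mL

32.11 mL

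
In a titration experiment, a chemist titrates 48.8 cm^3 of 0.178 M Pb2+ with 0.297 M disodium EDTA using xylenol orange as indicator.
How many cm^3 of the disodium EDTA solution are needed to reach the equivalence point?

29.2 mL

Pb^2+ + EDTA^4- → [Pb(EDTA)]^2-
n(Pb2+) = 0.0488 L × 0.178 mol/L = 8.69 × 10^-3 mol
n(EDTA) = 8.69 × 10^-3 mol (1:1 stoichiometry)
V(EDTA) = 8.69 × 10^-3 mol / 0.297 mol/L = 0.0292 L = 29.2 mL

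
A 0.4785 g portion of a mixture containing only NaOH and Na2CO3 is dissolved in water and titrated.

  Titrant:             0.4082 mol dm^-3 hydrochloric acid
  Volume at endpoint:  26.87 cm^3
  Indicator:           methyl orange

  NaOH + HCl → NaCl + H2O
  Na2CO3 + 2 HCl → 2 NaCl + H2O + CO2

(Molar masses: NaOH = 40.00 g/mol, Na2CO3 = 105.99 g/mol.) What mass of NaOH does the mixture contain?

n(HCl) = 0.02687 × 0.4082 = 0.01097 mol
Let x = n(NaOH), y = n(Na2CO3).
Titrant: 1x + 2y = 0.01097;  mass: 40.00x + 105.99y = 0.4785
Solving, x = 7.908 × 10^-3 mol, y = 1.530 × 10^-3 mol
mass of NaOH = 7.908 × 10^-3 × 40.00 = 0.3163 g

0.3163 g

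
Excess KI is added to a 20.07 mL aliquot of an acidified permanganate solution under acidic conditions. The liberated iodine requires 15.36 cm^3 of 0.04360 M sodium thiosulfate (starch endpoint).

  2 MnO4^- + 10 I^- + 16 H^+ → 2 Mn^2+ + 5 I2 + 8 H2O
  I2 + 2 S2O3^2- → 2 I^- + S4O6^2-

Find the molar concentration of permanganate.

n(S2O3^2-) = 0.01536 × 0.04360 = 6.697 × 10^-4 mol
n(I2) = n(S2O3^2-)/2 = 3.348 × 10^-4 mol
From the 2:5 ratio, n(MnO4^-) in the aliquot = 2/5 × 3.348 × 10^-4 = 1.339 × 10^-4 mol
[MnO4^-] = 1.339 × 10^-4 / 0.02007 = 0.006674 mol/L

0.006674 M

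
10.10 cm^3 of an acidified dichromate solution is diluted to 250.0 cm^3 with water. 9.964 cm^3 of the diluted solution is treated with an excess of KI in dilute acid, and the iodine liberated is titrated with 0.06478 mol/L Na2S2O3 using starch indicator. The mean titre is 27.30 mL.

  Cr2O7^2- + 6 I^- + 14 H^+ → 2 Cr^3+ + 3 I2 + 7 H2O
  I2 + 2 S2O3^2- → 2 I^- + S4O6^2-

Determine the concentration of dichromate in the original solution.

n(S2O3^2-) = 0.02730 × 0.06478 = 1.768 × 10^-3 mol
n(I2) = n(S2O3^2-)/2 = 8.842 × 10^-4 mol
From the 1:3 ratio, n(Cr2O7^2-) in the aliquot = 1/3 × 8.842 × 10^-4 = 2.947 × 10^-4 mol
[Cr2O7^2-]_dilute = 2.947 × 10^-4 / 0.009964 = 0.02958 mol/L
[Cr2O7^2-]_original = 0.02958 × 250.0/10.10 = 0.7322 mol/L

0.7322 mol/L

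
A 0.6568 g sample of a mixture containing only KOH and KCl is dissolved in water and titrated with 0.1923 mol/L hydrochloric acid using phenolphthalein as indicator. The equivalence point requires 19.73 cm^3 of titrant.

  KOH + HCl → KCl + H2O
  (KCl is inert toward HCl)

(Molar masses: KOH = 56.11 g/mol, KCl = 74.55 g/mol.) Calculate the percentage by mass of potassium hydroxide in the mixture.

32.41 %

n(HCl) = 0.01973 × 0.1923 = 3.794 × 10^-3 mol
Let x = n(KOH), y = n(KCl).
Titrant: 1x = 3.794 × 10^-3;  mass: 56.11x + 74.55y = 0.6568
Solving, x = 3.794 × 10^-3 mol, y = 5.955 × 10^-3 mol
mass of KOH = 3.794 × 10^-3 × 56.11 = 0.2129 g
% KOH = 0.2129 / 0.6568 × 100 = 32.41 %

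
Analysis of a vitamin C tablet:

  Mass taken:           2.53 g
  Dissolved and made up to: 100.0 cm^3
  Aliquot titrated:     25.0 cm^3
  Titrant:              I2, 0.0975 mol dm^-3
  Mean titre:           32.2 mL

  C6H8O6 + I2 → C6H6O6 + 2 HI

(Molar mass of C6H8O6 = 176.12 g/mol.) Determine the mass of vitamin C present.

n(I2) per titration = 0.0322 × 0.0975 = 3.14 × 10^-3 mol
n(C6H8O6) in each aliquot = 3.14 × 10^-3 mol (1:1 ratio)
n(C6H8O6) in the whole flask = 3.14 × 10^-3 × 100.0/25.0 = 0.0126 mol
mass of C6H8O6 = 0.0126 × 176.12 = 2.21 g

2.21 g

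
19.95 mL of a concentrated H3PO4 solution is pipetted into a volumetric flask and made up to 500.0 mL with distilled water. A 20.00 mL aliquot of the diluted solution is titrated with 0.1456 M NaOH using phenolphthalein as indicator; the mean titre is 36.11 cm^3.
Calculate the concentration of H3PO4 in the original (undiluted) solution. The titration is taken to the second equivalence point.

H3PO4 + 2 NaOH → Na2HPO4 + 2 H2O
n(NaOH) = 0.03611 × 0.1456 = 5.258 × 10^-3 mol
From the 1:2 ratio, n(H3PO4) in the aliquot = 1/2 × 5.258 × 10^-3 = 2.629 × 10^-3 mol
[H3PO4]_dilute = 2.629 × 10^-3 / 0.02000 = 0.1314 mol/L
Dilution factor = 500.0 / 19.95 = 25.06
[H3PO4]_stock = 0.1314 × 25.06 = 3.294 mol/L

3.294 M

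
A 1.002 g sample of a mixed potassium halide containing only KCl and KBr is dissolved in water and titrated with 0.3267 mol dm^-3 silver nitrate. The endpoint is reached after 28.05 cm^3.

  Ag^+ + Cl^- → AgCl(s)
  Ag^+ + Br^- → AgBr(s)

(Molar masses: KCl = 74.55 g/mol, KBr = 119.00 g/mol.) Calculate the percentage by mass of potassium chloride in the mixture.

n(AgNO3) = 0.02805 × 0.3267 = 9.164 × 10^-3 mol
Let x = n(KCl), y = n(KBr).
Titrant: 1x + 1y = 9.164 × 10^-3;  mass: 74.55x + 119.00y = 1.002
Solving, x = 1.991 × 10^-3 mol, y = 7.173 × 10^-3 mol
mass of KCl = 1.991 × 10^-3 × 74.55 = 0.1484 g
% KCl = 0.1484 / 1.002 × 100 = 14.81 %

14.81 %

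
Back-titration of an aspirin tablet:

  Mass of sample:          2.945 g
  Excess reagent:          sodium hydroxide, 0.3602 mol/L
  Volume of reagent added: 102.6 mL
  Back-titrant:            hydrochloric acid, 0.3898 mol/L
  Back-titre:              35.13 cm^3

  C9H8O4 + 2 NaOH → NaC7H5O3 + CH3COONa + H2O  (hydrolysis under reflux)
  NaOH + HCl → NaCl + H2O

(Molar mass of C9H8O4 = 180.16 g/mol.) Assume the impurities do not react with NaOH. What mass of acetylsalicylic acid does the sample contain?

2.096 g

n(NaOH) added = 0.1026 × 0.3602 = 0.03696 mol
n(HCl) used in back-titration = 0.03513 × 0.3898 = 0.01369 mol
n(NaOH) left over = 0.01369 mol (1:1 ratio)
n(NaOH) consumed by analyte = 0.03696 − 0.01369 = 0.02326 mol
From the 1:2 ratio, n(C9H8O4) = 1/2 × 0.02326 = 0.01163 mol
mass of C9H8O4 = 0.01163 × 180.16 = 2.096 g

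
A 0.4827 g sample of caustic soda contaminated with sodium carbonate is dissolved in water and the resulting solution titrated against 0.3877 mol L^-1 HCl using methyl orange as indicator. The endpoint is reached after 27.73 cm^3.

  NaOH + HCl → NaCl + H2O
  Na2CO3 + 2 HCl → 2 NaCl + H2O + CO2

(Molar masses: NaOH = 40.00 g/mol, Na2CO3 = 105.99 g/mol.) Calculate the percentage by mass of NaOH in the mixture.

55.51 %

n(HCl) = 0.02773 × 0.3877 = 0.01075 mol
Let x = n(NaOH), y = n(Na2CO3).
Titrant: 1x + 2y = 0.01075;  mass: 40.00x + 105.99y = 0.4827
Solving, x = 6.698 × 10^-3 mol, y = 2.026 × 10^-3 mol
mass of NaOH = 6.698 × 10^-3 × 40.00 = 0.2679 g
% NaOH = 0.2679 / 0.4827 × 100 = 55.51 %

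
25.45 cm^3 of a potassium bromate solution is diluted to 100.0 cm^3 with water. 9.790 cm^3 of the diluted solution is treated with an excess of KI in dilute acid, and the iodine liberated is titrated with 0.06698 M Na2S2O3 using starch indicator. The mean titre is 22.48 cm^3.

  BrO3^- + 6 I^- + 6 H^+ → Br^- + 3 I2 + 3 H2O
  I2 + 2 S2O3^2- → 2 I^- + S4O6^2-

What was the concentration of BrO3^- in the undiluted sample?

n(S2O3^2-) = 0.02248 × 0.06698 = 1.506 × 10^-3 mol
n(I2) = n(S2O3^2-)/2 = 7.529 × 10^-4 mol
From the 1:3 ratio, n(BrO3^-) in the aliquot = 1/3 × 7.529 × 10^-4 = 2.510 × 10^-4 mol
[BrO3^-]_dilute = 2.510 × 10^-4 / 0.009790 = 0.02563 mol/L
[BrO3^-]_original = 0.02563 × 100.0/25.45 = 0.1007 mol/L

0.1007 M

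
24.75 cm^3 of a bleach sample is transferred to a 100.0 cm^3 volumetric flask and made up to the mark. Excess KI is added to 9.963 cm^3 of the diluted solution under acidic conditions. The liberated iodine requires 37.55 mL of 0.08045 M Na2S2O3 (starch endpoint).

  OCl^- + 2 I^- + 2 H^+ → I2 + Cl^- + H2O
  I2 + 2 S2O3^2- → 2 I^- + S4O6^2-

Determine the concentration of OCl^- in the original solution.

n(S2O3^2-) = 0.03755 × 0.08045 = 3.021 × 10^-3 mol
n(I2) = n(S2O3^2-)/2 = 1.510 × 10^-3 mol
n(OCl^-) in the aliquot = 1.510 × 10^-3 mol (1:1 ratio)
[OCl^-]_dilute = 1.510 × 10^-3 / 0.009963 = 0.1516 mol/L
[OCl^-]_original = 0.1516 × 100.0/24.75 = 0.6125 mol/L

0.6125 M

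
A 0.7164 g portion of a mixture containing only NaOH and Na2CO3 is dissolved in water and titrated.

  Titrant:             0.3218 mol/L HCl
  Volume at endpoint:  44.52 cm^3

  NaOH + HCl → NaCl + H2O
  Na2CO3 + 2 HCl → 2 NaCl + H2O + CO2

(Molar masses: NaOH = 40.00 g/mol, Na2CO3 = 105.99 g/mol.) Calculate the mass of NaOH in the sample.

n(HCl) = 0.04452 × 0.3218 = 0.01433 mol
Let x = n(NaOH), y = n(Na2CO3).
Titrant: 1x + 2y = 0.01433;  mass: 40.00x + 105.99y = 0.7164
Solving, x = 3.296 × 10^-3 mol, y = 5.515 × 10^-3 mol
mass of NaOH = 3.296 × 10^-3 × 40.00 = 0.1319 g

0.1319 g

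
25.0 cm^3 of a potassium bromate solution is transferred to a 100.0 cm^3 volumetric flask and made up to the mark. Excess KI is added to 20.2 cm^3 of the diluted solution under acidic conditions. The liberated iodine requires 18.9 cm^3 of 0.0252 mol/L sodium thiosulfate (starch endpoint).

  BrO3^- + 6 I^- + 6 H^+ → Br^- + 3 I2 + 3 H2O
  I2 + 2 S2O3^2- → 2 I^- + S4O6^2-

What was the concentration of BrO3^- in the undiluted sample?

0.0157 mol/L

n(S2O3^2-) = 0.0189 × 0.0252 = 4.76 × 10^-4 mol
n(I2) = n(S2O3^2-)/2 = 2.38 × 10^-4 mol
From the 1:3 ratio, n(BrO3^-) in the aliquot = 1/3 × 2.38 × 10^-4 = 7.94 × 10^-5 mol
[BrO3^-]_dilute = 7.94 × 10^-5 / 0.0202 = 0.00393 mol/L
[BrO3^-]_original = 0.00393 × 100.0/25.0 = 0.0157 mol/L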